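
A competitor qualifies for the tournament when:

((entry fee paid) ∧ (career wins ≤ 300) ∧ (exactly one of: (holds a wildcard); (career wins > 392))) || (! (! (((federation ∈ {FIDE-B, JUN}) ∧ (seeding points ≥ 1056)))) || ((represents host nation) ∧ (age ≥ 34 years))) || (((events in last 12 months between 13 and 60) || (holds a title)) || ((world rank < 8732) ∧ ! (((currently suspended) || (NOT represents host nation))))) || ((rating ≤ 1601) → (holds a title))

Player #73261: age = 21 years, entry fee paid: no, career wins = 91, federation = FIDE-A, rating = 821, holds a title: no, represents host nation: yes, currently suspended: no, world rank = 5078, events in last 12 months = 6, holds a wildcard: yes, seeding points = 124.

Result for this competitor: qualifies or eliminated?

Qualifies

Atomic conditions:
  entry fee paid: no → false
  career wins ≤ 300: 91 ≤ 300 is true
  holds a wildcard: yes → true
  career wins > 392: 91 > 392 is false
  federation ∈ {FIDE-B, JUN}: FIDE-A is not in the set → false
  seeding points ≥ 1056: 124 ≥ 1056 is false
  represents host nation: yes → true
  age ≥ 34 years: 21 ≥ 34 is false
  events in last 12 months between 13 and 60: 6 in [13, 60] is false
  holds a title: no → false
  world rank < 8732: 5078 < 8732 is true
  currently suspended: no → false
  NOT represents host nation: yes → false
  rating ≤ 1601: 821 ≤ 1601 is true
Combine:
[1.3] exactly-one(true, false) = true
[1] false AND true AND true = false
[2.1.1.1] false AND false = false
[2.1.1] NOT false = true
[2.1] NOT true = false
[2.2] true AND false = false
[2] false OR false = false
[3.1] false OR false = false
[3.2.2.1] false OR false = false
[3.2.2] NOT false = true
[3.2] true AND true = true
[3] false OR true = true
[4] true → false = false
[root] false OR false OR true OR false = true
Overall: true → qualifies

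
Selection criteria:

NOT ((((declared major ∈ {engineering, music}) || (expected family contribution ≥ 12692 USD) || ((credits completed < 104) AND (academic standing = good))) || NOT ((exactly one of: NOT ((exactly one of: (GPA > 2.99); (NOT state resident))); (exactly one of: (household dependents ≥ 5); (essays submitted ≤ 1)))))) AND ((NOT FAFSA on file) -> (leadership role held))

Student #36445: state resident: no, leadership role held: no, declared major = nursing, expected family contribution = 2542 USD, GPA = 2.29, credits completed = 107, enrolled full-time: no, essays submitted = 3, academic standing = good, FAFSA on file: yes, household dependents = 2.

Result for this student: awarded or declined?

Atomic conditions:
  declared major ∈ {engineering, music}: nursing is not in the set → false
  expected family contribution ≥ 12692 USD: 2542 ≥ 12692 is false
  credits completed < 104: 107 < 104 is false
  academic standing = good: good == good is true
  GPA > 2.99: 2.29 > 2.99 is false
  NOT state resident: no → true
  household dependents ≥ 5: 2 ≥ 5 is false
  essays submitted ≤ 1: 3 ≤ 1 is false
  NOT FAFSA on file: yes → false
  leadership role held: no → false
Combine:
[1.1.1.3] false AND true = false
[1.1.1] false OR false OR false = false
[1.1.2.1.1.1] exactly-one(false, true) = true
[1.1.2.1.1] NOT true = false
[1.1.2.1.2] exactly-one(false, false) = false
[1.1.2.1] exactly-one(false, false) = false
[1.1.2] NOT false = true
[1.1] false OR true = true
[1] NOT true = false
[2] false → false (antecedent false ⇒ implication holds) = true
[root] false AND true = false
Overall: false → declined

Declined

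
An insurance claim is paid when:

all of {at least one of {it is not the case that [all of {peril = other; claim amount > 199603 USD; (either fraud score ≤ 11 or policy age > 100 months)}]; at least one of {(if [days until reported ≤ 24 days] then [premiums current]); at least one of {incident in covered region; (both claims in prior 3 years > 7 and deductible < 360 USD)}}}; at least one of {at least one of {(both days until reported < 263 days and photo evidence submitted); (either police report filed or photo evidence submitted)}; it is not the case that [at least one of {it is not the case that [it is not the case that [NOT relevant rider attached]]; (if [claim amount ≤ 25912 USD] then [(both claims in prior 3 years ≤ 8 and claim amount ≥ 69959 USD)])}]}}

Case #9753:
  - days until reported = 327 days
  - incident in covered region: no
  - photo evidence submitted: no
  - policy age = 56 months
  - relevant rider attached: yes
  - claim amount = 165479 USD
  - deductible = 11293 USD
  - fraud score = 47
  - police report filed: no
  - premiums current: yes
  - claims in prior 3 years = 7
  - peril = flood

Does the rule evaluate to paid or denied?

Denied

Atomic conditions:
  peril = other: flood == other is false
  claim amount > 199603 USD: 165479 > 199603 is false
  fraud score ≤ 11: 47 ≤ 11 is false
  policy age > 100 months: 56 > 100 is false
  days until reported ≤ 24 days: 327 ≤ 24 is false
  premiums current: yes → true
  incident in covered region: no → false
  claims in prior 3 years > 7: 7 > 7 is false
  deductible < 360 USD: 11293 < 360 is false
  days until reported < 263 days: 327 < 263 is false
  photo evidence submitted: no → false
  police report filed: no → false
  NOT relevant rider attached: yes → false
  claim amount ≤ 25912 USD: 165479 ≤ 25912 is false
  claims in prior 3 years ≤ 8: 7 ≤ 8 is true
  claim amount ≥ 69959 USD: 165479 ≥ 69959 is true
Combine:
[1.1.1.3] false OR false = false
[1.1.1] false AND false AND false = false
[1.1] NOT false = true
[1.2.1] false → true (antecedent false ⇒ implication holds) = true
[1.2.2.2] false AND false = false
[1.2.2] false OR false = false
[1.2] true OR false = true
[1] true OR true = true
[2.1.1] false AND false = false
[2.1.2] false OR false = false
[2.1] false OR false = false
[2.2.1.1.1] NOT false = true
[2.2.1.1] NOT true = false
[2.2.1.2.2] true AND true = true
[2.2.1.2] false → true (antecedent false ⇒ implication holds) = true
[2.2.1] false OR true = true
[2.2] NOT true = false
[2] false OR false = false
[root] true AND false = false
Overall: false → denied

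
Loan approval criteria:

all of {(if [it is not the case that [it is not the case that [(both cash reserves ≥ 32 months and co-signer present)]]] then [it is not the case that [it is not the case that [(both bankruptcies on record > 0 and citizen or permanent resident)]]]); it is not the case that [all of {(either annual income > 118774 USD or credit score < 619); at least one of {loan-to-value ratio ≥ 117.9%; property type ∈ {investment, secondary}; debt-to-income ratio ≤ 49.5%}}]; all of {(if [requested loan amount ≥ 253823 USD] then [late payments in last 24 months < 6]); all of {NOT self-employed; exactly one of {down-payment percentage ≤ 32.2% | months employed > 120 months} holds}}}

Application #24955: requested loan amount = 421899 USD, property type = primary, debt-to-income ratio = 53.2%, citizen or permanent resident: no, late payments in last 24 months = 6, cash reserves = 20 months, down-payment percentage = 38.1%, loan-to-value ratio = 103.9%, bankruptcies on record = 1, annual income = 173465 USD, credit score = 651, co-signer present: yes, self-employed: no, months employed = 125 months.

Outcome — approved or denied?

Denied

Atomic conditions:
  cash reserves ≥ 32 months: 20 ≥ 32 is false
  co-signer present: yes → true
  bankruptcies on record > 0: 1 > 0 is true
  citizen or permanent resident: no → false
  annual income > 118774 USD: 173465 > 118774 is true
  credit score < 619: 651 < 619 is false
  loan-to-value ratio ≥ 117.9%: 103.9 ≥ 117.9 is false
  property type ∈ {investment, secondary}: primary is not in the set → false
  debt-to-income ratio ≤ 49.5%: 53.2 ≤ 49.5 is false
  requested loan amount ≥ 253823 USD: 421899 ≥ 253823 is true
  late payments in last 24 months < 6: 6 < 6 is false
  NOT self-employed: no → true
  down-payment percentage ≤ 32.2%: 38.1 ≤ 32.2 is false
  months employed > 120 months: 125 > 120 is true
Combine:
[1.1.1.1] false AND true = false
[1.1.1] NOT false = true
[1.1] NOT true = false
[1.2.1.1] true AND false = false
[1.2.1] NOT false = true
[1.2] NOT true = false
[1] false → false (antecedent false ⇒ implication holds) = true
[2.1.1] true OR false = true
[2.1.2] false OR false OR false = false
[2.1] true AND false = false
[2] NOT false = true
[3.1] true → false = false
[3.2.2] exactly-one(false, true) = true
[3.2] true AND true = true
[3] false AND true = false
[root] true AND true AND false = false
Overall: false → denied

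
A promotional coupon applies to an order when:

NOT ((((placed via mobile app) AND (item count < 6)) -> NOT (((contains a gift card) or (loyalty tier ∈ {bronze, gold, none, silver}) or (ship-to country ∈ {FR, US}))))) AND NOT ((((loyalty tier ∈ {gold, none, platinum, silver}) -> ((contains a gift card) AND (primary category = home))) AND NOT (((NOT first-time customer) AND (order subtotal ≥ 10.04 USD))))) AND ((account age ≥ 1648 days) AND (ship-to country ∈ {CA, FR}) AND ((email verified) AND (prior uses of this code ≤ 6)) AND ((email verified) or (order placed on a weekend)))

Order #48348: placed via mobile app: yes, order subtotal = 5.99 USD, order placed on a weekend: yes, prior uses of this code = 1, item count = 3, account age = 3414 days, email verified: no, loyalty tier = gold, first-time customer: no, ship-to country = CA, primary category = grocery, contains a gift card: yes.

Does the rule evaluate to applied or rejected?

Atomic conditions:
  placed via mobile app: yes → true
  item count < 6: 3 < 6 is true
  contains a gift card: yes → true
  loyalty tier ∈ {bronze, gold, none, silver}: gold is in the set → true
  ship-to country ∈ {FR, US}: CA is not in the set → false
  loyalty tier ∈ {gold, none, platinum, silver}: gold is in the set → true
  primary category = home: grocery == home is false
  NOT first-time customer: no → true
  order subtotal ≥ 10.04 USD: 5.99 ≥ 10.04 is false
  account age ≥ 1648 days: 3414 ≥ 1648 is true
  ship-to country ∈ {CA, FR}: CA is in the set → true
  email verified: no → false
  prior uses of this code ≤ 6: 1 ≤ 6 is true
  order placed on a weekend: yes → true
Combine:
[1.1.1] true AND true = true
[1.1.2.1] true OR true OR false = true
[1.1.2] NOT true = false
[1.1] true → false = false
[1] NOT false = true
[2.1.1.2] true AND false = false
[2.1.1] true → false = false
[2.1.2.1] true AND false = false
[2.1.2] NOT false = true
[2.1] false AND true = false
[2] NOT false = true
[3.3] false AND true = false
[3.4] false OR true = true
[3] true AND true AND false AND true = false
[root] true AND true AND false = false
Overall: false → rejected

Rejected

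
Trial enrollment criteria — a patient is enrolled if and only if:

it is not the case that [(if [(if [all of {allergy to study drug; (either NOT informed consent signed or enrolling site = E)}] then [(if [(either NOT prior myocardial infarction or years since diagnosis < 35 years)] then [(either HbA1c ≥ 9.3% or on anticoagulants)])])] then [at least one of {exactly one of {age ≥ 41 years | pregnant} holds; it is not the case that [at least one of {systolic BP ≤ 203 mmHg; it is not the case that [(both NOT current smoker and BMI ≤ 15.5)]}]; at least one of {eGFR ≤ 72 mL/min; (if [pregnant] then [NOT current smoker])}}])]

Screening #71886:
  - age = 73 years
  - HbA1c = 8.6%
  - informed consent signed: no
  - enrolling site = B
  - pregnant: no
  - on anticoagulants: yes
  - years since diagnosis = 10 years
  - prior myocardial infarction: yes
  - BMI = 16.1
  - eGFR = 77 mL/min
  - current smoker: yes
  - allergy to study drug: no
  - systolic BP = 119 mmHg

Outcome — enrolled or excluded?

Atomic conditions:
  allergy to study drug: no → false
  NOT informed consent signed: no → true
  enrolling site = E: B == E is false
  NOT prior myocardial infarction: yes → false
  years since diagnosis < 35 years: 10 < 35 is true
  HbA1c ≥ 9.3%: 8.6 ≥ 9.3 is false
  on anticoagulants: yes → true
  age ≥ 41 years: 73 ≥ 41 is true
  pregnant: no → false
  systolic BP ≤ 203 mmHg: 119 ≤ 203 is true
  NOT current smoker: yes → false
  BMI ≤ 15.5: 16.1 ≤ 15.5 is false
  eGFR ≤ 72 mL/min: 77 ≤ 72 is false
Combine:
[1.1.1.2] true OR false = true
[1.1.1] false AND true = false
[1.1.2.1] false OR true = true
[1.1.2.2] false OR true = true
[1.1.2] true → true = true
[1.1] false → true (antecedent false ⇒ implication holds) = true
[1.2.1] exactly-one(true, false) = true
[1.2.2.1.2.1] false AND false = false
[1.2.2.1.2] NOT false = true
[1.2.2.1] true OR true = true
[1.2.2] NOT true = false
[1.2.3.2] false → false (antecedent false ⇒ implication holds) = true
[1.2.3] false OR true = true
[1.2] true OR false OR true = true
[1] true → true = true
[root] NOT true = false
Overall: false → excluded

Excluded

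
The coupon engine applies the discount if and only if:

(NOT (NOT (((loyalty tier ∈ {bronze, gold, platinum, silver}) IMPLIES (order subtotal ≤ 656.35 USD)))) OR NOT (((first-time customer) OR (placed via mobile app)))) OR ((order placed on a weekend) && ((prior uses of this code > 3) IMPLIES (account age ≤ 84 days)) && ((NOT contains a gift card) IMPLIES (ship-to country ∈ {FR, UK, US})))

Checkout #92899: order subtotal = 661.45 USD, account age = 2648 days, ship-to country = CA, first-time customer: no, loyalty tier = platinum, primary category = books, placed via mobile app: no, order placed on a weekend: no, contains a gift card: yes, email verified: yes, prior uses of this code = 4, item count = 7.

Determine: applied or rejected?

Atomic conditions:
  loyalty tier ∈ {bronze, gold, platinum, silver}: platinum is in the set → true
  order subtotal ≤ 656.35 USD: 661.45 ≤ 656.35 is false
  first-time customer: no → false
  placed via mobile app: no → false
  order placed on a weekend: no → false
  prior uses of this code > 3: 4 > 3 is true
  account age ≤ 84 days: 2648 ≤ 84 is false
  NOT contains a gift card: yes → false
  ship-to country ∈ {FR, UK, US}: CA is not in the set → false
Combine:
[1.1.1.1] true → false = false
[1.1.1] NOT false = true
[1.1] NOT true = false
[1.2.1] false OR false = false
[1.2] NOT false = true
[1] false OR true = true
[2.2] true → false = false
[2.3] false → false (antecedent false ⇒ implication holds) = true
[2] false AND false AND true = false
[root] true OR false = true
Overall: true → applied

Applied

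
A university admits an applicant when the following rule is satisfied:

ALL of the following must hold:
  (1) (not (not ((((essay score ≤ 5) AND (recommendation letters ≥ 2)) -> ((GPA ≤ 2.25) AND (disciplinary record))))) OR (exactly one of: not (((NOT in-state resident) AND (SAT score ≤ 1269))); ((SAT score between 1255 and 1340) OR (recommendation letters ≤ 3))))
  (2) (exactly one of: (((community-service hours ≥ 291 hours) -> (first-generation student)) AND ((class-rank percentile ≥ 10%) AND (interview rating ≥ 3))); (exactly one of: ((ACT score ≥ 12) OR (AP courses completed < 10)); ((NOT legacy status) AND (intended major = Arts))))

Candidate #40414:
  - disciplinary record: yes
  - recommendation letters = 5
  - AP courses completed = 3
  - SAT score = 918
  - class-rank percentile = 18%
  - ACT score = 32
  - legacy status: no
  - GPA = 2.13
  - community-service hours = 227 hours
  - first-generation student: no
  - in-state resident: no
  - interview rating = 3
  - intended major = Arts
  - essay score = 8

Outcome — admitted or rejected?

Atomic conditions:
  essay score ≤ 5: 8 ≤ 5 is false
  recommendation letters ≥ 2: 5 ≥ 2 is true
  GPA ≤ 2.25: 2.13 ≤ 2.25 is true
  disciplinary record: yes → true
  NOT in-state resident: no → true
  SAT score ≤ 1269: 918 ≤ 1269 is true
  SAT score between 1255 and 1340: 918 in [1255, 1340] is false
  recommendation letters ≤ 3: 5 ≤ 3 is false
  community-service hours ≥ 291 hours: 227 ≥ 291 is false
  first-generation student: no → false
  class-rank percentile ≥ 10%: 18 ≥ 10 is true
  interview rating ≥ 3: 3 ≥ 3 is true
  ACT score ≥ 12: 32 ≥ 12 is true
  AP courses completed < 10: 3 < 10 is true
  NOT legacy status: no → true
  intended major = Arts: Arts == Arts is true
Combine:
[1.1.1.1.1] false AND true = false
[1.1.1.1.2] true AND true = true
[1.1.1.1] false → true (antecedent false ⇒ implication holds) = true
[1.1.1] NOT true = false
[1.1] NOT false = true
[1.2.1.1] true AND true = true
[1.2.1] NOT true = false
[1.2.2] false OR false = false
[1.2] exactly-one(false, false) = false
[1] true OR false = true
[2.1.1] false → false (antecedent false ⇒ implication holds) = true
[2.1.2] true AND true = true
[2.1] true AND true = true
[2.2.1] true OR true = true
[2.2.2] true AND true = true
[2.2] exactly-one(true, true) = false
[2] exactly-one(true, false) = true
[root] true AND true = true
Overall: true → admitted

Admitted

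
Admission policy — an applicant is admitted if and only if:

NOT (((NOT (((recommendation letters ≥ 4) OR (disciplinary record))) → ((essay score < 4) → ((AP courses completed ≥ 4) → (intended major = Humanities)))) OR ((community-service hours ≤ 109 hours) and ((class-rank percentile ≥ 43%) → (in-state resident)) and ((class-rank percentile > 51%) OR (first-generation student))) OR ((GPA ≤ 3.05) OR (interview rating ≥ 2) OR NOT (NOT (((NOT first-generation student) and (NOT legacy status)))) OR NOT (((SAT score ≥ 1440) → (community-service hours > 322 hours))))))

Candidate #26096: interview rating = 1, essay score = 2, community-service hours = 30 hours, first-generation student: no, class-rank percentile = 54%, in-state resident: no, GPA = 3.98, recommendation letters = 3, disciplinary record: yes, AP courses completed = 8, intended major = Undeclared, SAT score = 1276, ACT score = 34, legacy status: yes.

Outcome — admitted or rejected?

Atomic conditions:
  recommendation letters ≥ 4: 3 ≥ 4 is false
  disciplinary record: yes → true
  essay score < 4: 2 < 4 is true
  AP courses completed ≥ 4: 8 ≥ 4 is true
  intended major = Humanities: Undeclared == Humanities is false
  community-service hours ≤ 109 hours: 30 ≤ 109 is true
  class-rank percentile ≥ 43%: 54 ≥ 43 is true
  in-state resident: no → false
  class-rank percentile > 51%: 54 > 51 is true
  first-generation student: no → false
  GPA ≤ 3.05: 3.98 ≤ 3.05 is false
  interview rating ≥ 2: 1 ≥ 2 is false
  NOT first-generation student: no → true
  NOT legacy status: yes → false
  SAT score ≥ 1440: 1276 ≥ 1440 is false
  community-service hours > 322 hours: 30 > 322 is false
Combine:
[1.1.1.1] false OR true = true
[1.1.1] NOT true = false
[1.1.2.2] true → false = false
[1.1.2] true → false = false
[1.1] false → false (antecedent false ⇒ implication holds) = true
[1.2.2] true → false = false
[1.2.3] true OR false = true
[1.2] true AND false AND true = false
[1.3.3.1.1] true AND false = false
[1.3.3.1] NOT false = true
[1.3.3] NOT true = false
[1.3.4.1] false → false (antecedent false ⇒ implication holds) = true
[1.3.4] NOT true = false
[1.3] false OR false OR false OR false = false
[1] true OR false OR false = true
[root] NOT true = false
Overall: false → rejected

Rejected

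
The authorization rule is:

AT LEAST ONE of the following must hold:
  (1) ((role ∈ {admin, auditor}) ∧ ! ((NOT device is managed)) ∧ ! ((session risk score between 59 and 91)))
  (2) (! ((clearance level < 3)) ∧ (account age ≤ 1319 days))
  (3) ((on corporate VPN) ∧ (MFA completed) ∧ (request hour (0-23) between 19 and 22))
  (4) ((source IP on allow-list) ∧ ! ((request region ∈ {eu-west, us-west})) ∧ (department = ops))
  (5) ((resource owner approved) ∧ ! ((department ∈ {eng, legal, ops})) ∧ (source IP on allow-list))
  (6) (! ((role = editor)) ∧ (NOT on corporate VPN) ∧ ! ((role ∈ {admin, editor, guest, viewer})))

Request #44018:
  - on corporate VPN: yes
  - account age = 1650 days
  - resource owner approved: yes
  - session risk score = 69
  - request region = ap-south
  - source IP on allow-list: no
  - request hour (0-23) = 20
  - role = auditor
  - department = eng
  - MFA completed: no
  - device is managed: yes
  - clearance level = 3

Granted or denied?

Atomic conditions:
  role ∈ {admin, auditor}: auditor is in the set → true
  NOT device is managed: yes → false
  session risk score between 59 and 91: 69 in [59, 91] is true
  clearance level < 3: 3 < 3 is false
  account age ≤ 1319 days: 1650 ≤ 1319 is false
  on corporate VPN: yes → true
  MFA completed: no → false
  request hour (0-23) between 19 and 22: 20 in [19, 22] is true
  source IP on allow-list: no → false
  request region ∈ {eu-west, us-west}: ap-south is not in the set → false
  department = ops: eng == ops is false
  resource owner approved: yes → true
  department ∈ {eng, legal, ops}: eng is in the set → true
  role = editor: auditor == editor is false
  NOT on corporate VPN: yes → false
  role ∈ {admin, editor, guest, viewer}: auditor is not in the set → false
Combine:
[1.2] NOT false = true
[1.3] NOT true = false
[1] true AND true AND false = false
[2.1] NOT false = true
[2] true AND false = false
[3] true AND false AND true = false
[4.2] NOT false = true
[4] false AND true AND false = false
[5.2] NOT true = false
[5] true AND false AND false = false
[6.1] NOT false = true
[6.3] NOT false = true
[6] true AND false AND true = false
[root] false OR false OR false OR false OR false OR false = false
Overall: false → denied

Denied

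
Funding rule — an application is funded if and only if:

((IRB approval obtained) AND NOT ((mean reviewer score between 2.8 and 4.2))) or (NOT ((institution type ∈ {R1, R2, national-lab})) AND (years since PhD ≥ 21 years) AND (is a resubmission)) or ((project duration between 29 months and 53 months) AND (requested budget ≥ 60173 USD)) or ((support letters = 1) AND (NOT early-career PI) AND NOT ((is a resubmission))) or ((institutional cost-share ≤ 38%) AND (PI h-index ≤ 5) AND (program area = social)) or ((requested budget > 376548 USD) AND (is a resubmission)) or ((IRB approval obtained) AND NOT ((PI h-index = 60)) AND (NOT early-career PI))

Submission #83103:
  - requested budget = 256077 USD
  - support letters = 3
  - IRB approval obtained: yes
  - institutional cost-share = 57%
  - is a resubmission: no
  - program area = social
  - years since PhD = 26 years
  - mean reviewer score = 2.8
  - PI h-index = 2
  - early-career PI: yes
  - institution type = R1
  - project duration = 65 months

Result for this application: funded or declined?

Atomic conditions:
  IRB approval obtained: yes → true
  mean reviewer score between 2.8 and 4.2: 2.8 in [2.8, 4.2] is true
  institution type ∈ {R1, R2, national-lab}: R1 is in the set → true
  years since PhD ≥ 21 years: 26 ≥ 21 is true
  is a resubmission: no → false
  project duration between 29 months and 53 months: 65 in [29, 53] is false
  requested budget ≥ 60173 USD: 256077 ≥ 60173 is true
  support letters = 1: 3 == 1 is false
  NOT early-career PI: yes → false
  institutional cost-share ≤ 38%: 57 ≤ 38 is false
  PI h-index ≤ 5: 2 ≤ 5 is true
  program area = social: social == social is true
  requested budget > 376548 USD: 256077 > 376548 is false
  PI h-index = 60: 2 == 60 is false
Combine:
[1.2] NOT true = false
[1] true AND false = false
[2.1] NOT true = false
[2] false AND true AND false = false
[3] false AND true = false
[4.3] NOT false = true
[4] false AND false AND true = false
[5] false AND true AND true = false
[6] false AND false = false
[7.2] NOT false = true
[7] true AND true AND false = false
[root] false OR false OR false OR false OR false OR false OR false = false
Overall: false → declined

Declined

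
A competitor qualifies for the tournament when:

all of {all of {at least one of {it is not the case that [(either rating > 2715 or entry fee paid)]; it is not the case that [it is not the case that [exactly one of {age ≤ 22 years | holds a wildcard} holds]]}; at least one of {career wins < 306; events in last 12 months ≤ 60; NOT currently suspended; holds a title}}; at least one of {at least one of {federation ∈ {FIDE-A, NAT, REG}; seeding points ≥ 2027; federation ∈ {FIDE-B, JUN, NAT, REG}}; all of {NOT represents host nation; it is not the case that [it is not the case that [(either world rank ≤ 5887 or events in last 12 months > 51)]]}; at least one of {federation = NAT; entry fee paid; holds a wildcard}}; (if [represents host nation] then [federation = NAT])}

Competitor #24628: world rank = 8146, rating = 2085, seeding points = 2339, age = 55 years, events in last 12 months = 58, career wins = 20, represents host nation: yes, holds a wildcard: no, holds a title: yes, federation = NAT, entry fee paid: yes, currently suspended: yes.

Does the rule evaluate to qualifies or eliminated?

Atomic conditions:
  rating > 2715: 2085 > 2715 is false
  entry fee paid: yes → true
  age ≤ 22 years: 55 ≤ 22 is false
  holds a wildcard: no → false
  career wins < 306: 20 < 306 is true
  events in last 12 months ≤ 60: 58 ≤ 60 is true
  NOT currently suspended: yes → false
  holds a title: yes → true
  federation ∈ {FIDE-A, NAT, REG}: NAT is in the set → true
  seeding points ≥ 2027: 2339 ≥ 2027 is true
  federation ∈ {FIDE-B, JUN, NAT, REG}: NAT is in the set → true
  NOT represents host nation: yes → false
  world rank ≤ 5887: 8146 ≤ 5887 is false
  events in last 12 months > 51: 58 > 51 is true
  federation = NAT: NAT == NAT is true
  represents host nation: yes → true
Combine:
[1.1.1.1] false OR true = true
[1.1.1] NOT true = false
[1.1.2.1.1] exactly-one(false, false) = false
[1.1.2.1] NOT false = true
[1.1.2] NOT true = false
[1.1] false OR false = false
[1.2] true OR true OR false OR true = true
[1] false AND true = false
[2.1] true OR true OR true = true
[2.2.2.1.1] false OR true = true
[2.2.2.1] NOT true = false
[2.2.2] NOT false = true
[2.2] false AND true = false
[2.3] true OR true OR false = true
[2] true OR false OR true = true
[3] true → true = true
[root] false AND true AND true = false
Overall: false → eliminated

Eliminated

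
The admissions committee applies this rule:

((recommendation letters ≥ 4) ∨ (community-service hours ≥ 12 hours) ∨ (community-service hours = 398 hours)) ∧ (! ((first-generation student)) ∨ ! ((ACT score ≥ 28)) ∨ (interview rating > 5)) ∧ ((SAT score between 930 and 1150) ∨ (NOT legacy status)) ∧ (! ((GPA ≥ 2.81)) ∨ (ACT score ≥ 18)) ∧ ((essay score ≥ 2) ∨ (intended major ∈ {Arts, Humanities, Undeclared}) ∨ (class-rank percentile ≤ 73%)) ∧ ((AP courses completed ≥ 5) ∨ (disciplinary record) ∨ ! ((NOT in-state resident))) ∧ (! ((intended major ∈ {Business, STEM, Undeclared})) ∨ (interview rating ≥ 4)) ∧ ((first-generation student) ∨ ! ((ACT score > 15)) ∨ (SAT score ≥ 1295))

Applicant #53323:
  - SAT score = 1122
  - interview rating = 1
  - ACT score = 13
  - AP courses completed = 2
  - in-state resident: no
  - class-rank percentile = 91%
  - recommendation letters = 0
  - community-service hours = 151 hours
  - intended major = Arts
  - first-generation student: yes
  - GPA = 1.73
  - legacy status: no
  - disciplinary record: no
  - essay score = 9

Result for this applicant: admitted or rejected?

Rejected

Atomic conditions:
  recommendation letters ≥ 4: 0 ≥ 4 is false
  community-service hours ≥ 12 hours: 151 ≥ 12 is true
  community-service hours = 398 hours: 151 == 398 is false
  first-generation student: yes → true
  ACT score ≥ 28: 13 ≥ 28 is false
  interview rating > 5: 1 > 5 is false
  SAT score between 930 and 1150: 1122 in [930, 1150] is true
  NOT legacy status: no → true
  GPA ≥ 2.81: 1.73 ≥ 2.81 is false
  ACT score ≥ 18: 13 ≥ 18 is false
  essay score ≥ 2: 9 ≥ 2 is true
  intended major ∈ {Arts, Humanities, Undeclared}: Arts is in the set → true
  class-rank percentile ≤ 73%: 91 ≤ 73 is false
  AP courses completed ≥ 5: 2 ≥ 5 is false
  disciplinary record: no → false
  NOT in-state resident: no → true
  intended major ∈ {Business, STEM, Undeclared}: Arts is not in the set → false
  interview rating ≥ 4: 1 ≥ 4 is false
  ACT score > 15: 13 > 15 is false
  SAT score ≥ 1295: 1122 ≥ 1295 is false
Combine:
[1] false OR true OR false = true
[2.1] NOT true = false
[2.2] NOT false = true
[2] false OR true OR false = true
[3] true OR true = true
[4.1] NOT false = true
[4] true OR false = true
[5] true OR true OR false = true
[6.3] NOT true = false
[6] false OR false OR false = false
[7.1] NOT false = true
[7] true OR false = true
[8.2] NOT false = true
[8] true OR true OR false = true
[root] true AND true AND true AND true AND true AND false AND true AND true = false
Overall: false → rejected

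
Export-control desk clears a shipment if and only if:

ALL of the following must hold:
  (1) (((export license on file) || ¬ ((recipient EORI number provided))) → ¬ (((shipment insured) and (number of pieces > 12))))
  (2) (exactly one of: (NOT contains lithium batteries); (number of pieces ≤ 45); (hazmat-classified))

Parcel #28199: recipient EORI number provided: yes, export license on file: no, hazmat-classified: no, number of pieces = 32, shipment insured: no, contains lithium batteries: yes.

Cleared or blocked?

Atomic conditions:
  export license on file: no → false
  recipient EORI number provided: yes → true
  shipment insured: no → false
  number of pieces > 12: 32 > 12 is true
  NOT contains lithium batteries: yes → false
  number of pieces ≤ 45: 32 ≤ 45 is true
  hazmat-classified: no → false
Combine:
[1.1.2] NOT true = false
[1.1] false OR false = false
[1.2.1] false AND true = false
[1.2] NOT false = true
[1] false → true (antecedent false ⇒ implication holds) = true
[2] exactly-one(false, true, false) = true
[root] true AND true = true
Overall: true → cleared

Cleared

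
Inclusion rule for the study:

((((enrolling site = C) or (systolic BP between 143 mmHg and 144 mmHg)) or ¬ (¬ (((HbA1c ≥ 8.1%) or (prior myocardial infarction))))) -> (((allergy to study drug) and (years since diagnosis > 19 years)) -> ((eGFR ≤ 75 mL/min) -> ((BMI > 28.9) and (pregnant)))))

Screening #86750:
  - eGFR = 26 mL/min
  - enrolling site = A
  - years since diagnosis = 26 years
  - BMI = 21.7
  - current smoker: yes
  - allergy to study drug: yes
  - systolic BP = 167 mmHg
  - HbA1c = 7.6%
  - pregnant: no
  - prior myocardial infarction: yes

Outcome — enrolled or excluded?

Atomic conditions:
  enrolling site = C: A == C is false
  systolic BP between 143 mmHg and 144 mmHg: 167 in [143, 144] is false
  HbA1c ≥ 8.1%: 7.6 ≥ 8.1 is false
  prior myocardial infarction: yes → true
  allergy to study drug: yes → true
  years since diagnosis > 19 years: 26 > 19 is true
  eGFR ≤ 75 mL/min: 26 ≤ 75 is true
  BMI > 28.9: 21.7 > 28.9 is false
  pregnant: no → false
Combine:
[1.1] false OR false = false
[1.2.1.1] false OR true = true
[1.2.1] NOT true = false
[1.2] NOT false = true
[1] false OR true = true
[2.1] true AND true = true
[2.2.2] false AND false = false
[2.2] true → false = false
[2] true → false = false
[root] true → false = false
Overall: false → excluded

Excluded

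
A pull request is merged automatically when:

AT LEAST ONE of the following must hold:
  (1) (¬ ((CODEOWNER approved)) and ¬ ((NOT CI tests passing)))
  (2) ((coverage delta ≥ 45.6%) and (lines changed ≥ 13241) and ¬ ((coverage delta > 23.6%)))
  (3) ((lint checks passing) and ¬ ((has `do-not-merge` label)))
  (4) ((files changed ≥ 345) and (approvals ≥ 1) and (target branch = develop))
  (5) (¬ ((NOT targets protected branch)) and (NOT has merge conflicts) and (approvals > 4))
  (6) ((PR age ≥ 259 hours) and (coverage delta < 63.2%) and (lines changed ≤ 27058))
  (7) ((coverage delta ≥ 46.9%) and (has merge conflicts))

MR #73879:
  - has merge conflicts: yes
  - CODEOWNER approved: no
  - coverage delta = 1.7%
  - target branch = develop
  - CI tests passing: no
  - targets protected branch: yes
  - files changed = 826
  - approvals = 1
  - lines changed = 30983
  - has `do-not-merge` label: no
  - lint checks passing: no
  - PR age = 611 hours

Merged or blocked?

Atomic conditions:
  CODEOWNER approved: no → false
  NOT CI tests passing: no → true
  coverage delta ≥ 45.6%: 1.7 ≥ 45.6 is false
  lines changed ≥ 13241: 30983 ≥ 13241 is true
  coverage delta > 23.6%: 1.7 > 23.6 is false
  lint checks passing: no → false
  has `do-not-merge` label: no → false
  files changed ≥ 345: 826 ≥ 345 is true
  approvals ≥ 1: 1 ≥ 1 is true
  target branch = develop: develop == develop is true
  NOT targets protected branch: yes → false
  NOT has merge conflicts: yes → false
  approvals > 4: 1 > 4 is false
  PR age ≥ 259 hours: 611 ≥ 259 is true
  coverage delta < 63.2%: 1.7 < 63.2 is true
  lines changed ≤ 27058: 30983 ≤ 27058 is false
  coverage delta ≥ 46.9%: 1.7 ≥ 46.9 is false
  has merge conflicts: yes → true
Combine:
[1.1] NOT false = true
[1.2] NOT true = false
[1] true AND false = false
[2.3] NOT false = true
[2] false AND true AND true = false
[3.2] NOT false = true
[3] false AND true = false
[4] true AND true AND true = true
[5.1] NOT false = true
[5] true AND false AND false = false
[6] true AND true AND false = false
[7] false AND true = false
[root] false OR false OR false OR true OR false OR false OR false = true
Overall: true → merged

Merged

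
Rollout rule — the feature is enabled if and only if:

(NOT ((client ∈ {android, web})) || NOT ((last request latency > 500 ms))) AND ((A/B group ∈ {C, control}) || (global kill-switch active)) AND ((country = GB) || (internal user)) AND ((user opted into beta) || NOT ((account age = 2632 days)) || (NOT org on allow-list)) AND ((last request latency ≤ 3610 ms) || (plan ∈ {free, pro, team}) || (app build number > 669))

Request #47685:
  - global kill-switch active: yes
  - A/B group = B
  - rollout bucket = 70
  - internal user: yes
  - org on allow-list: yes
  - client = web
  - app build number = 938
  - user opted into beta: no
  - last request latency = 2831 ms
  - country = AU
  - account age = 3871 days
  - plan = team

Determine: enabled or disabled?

Disabled

Atomic conditions:
  client ∈ {android, web}: web is in the set → true
  last request latency > 500 ms: 2831 > 500 is true
  A/B group ∈ {C, control}: B is not in the set → false
  global kill-switch active: yes → true
  country = GB: AU == GB is false
  internal user: yes → true
  user opted into beta: no → false
  account age = 2632 days: 3871 == 2632 is false
  NOT org on allow-list: yes → false
  last request latency ≤ 3610 ms: 2831 ≤ 3610 is true
  plan ∈ {free, pro, team}: team is in the set → true
  app build number > 669: 938 > 669 is true
Combine:
[1.1] NOT true = false
[1.2] NOT true = false
[1] false OR false = false
[2] false OR true = true
[3] false OR true = true
[4.2] NOT false = true
[4] false OR true OR false = true
[5] true OR true OR true = true
[root] false AND true AND true AND true AND true = false
Overall: false → disabled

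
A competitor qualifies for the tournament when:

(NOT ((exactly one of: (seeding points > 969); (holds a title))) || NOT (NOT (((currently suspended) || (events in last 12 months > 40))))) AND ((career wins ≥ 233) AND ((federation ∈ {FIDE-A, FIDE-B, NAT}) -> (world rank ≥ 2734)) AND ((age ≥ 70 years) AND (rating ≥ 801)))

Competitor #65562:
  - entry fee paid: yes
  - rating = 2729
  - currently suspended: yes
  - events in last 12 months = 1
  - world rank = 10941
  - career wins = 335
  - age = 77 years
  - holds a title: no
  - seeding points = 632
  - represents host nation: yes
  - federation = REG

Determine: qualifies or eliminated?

Atomic conditions:
  seeding points > 969: 632 > 969 is false
  holds a title: no → false
  currently suspended: yes → true
  events in last 12 months > 40: 1 > 40 is false
  career wins ≥ 233: 335 ≥ 233 is true
  federation ∈ {FIDE-A, FIDE-B, NAT}: REG is not in the set → false
  world rank ≥ 2734: 10941 ≥ 2734 is true
  age ≥ 70 years: 77 ≥ 70 is true
  rating ≥ 801: 2729 ≥ 801 is true
Combine:
[1.1.1] exactly-one(false, false) = false
[1.1] NOT false = true
[1.2.1.1] true OR false = true
[1.2.1] NOT true = false
[1.2] NOT false = true
[1] true OR true = true
[2.2] false → true (antecedent false ⇒ implication holds) = true
[2.3] true AND true = true
[2] true AND true AND true = true
[root] true AND true = true
Overall: true → qualifies

Qualifies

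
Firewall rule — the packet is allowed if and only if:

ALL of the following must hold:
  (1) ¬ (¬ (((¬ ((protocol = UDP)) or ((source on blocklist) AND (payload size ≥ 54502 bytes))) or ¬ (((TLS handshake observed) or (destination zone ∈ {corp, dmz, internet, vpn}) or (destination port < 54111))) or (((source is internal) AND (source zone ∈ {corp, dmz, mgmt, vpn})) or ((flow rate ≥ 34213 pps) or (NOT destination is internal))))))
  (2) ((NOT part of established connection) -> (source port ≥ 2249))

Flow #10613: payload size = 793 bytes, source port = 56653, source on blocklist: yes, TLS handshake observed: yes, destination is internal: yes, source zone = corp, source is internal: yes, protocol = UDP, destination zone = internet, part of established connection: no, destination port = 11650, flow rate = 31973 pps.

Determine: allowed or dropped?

Atomic conditions:
  protocol = UDP: UDP == UDP is true
  source on blocklist: yes → true
  payload size ≥ 54502 bytes: 793 ≥ 54502 is false
  TLS handshake observed: yes → true
  destination zone ∈ {corp, dmz, internet, vpn}: internet is in the set → true
  destination port < 54111: 11650 < 54111 is true
  source is internal: yes → true
  source zone ∈ {corp, dmz, mgmt, vpn}: corp is in the set → true
  flow rate ≥ 34213 pps: 31973 ≥ 34213 is false
  NOT destination is internal: yes → false
  NOT part of established connection: no → true
  source port ≥ 2249: 56653 ≥ 2249 is true
Combine:
[1.1.1.1.1] NOT true = false
[1.1.1.1.2] true AND false = false
[1.1.1.1] false OR false = false
[1.1.1.2.1] true OR true OR true = true
[1.1.1.2] NOT true = false
[1.1.1.3.1] true AND true = true
[1.1.1.3.2] false OR false = false
[1.1.1.3] true OR false = true
[1.1.1] false OR false OR true = true
[1.1] NOT true = false
[1] NOT false = true
[2] true → true = true
[root] true AND true = true
Overall: true → allowed

Allowed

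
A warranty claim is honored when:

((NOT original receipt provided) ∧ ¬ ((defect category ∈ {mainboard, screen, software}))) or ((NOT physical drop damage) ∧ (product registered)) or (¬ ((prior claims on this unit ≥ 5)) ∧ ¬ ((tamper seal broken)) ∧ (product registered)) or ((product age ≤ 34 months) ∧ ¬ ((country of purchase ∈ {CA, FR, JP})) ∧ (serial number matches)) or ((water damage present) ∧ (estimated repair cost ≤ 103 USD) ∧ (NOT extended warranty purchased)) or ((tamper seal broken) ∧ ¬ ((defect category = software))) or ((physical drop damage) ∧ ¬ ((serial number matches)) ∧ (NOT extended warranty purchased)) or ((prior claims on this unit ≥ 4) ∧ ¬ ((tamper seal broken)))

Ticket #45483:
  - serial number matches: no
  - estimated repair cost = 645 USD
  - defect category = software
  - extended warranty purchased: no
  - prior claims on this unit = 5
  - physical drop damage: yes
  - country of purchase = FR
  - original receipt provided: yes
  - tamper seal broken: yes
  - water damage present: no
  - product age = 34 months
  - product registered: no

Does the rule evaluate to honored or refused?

Honored

Atomic conditions:
  NOT original receipt provided: yes → false
  defect category ∈ {mainboard, screen, software}: software is in the set → true
  NOT physical drop damage: yes → false
  product registered: no → false
  prior claims on this unit ≥ 5: 5 ≥ 5 is true
  tamper seal broken: yes → true
  product age ≤ 34 months: 34 ≤ 34 is true
  country of purchase ∈ {CA, FR, JP}: FR is in the set → true
  serial number matches: no → false
  water damage present: no → false
  estimated repair cost ≤ 103 USD: 645 ≤ 103 is false
  NOT extended warranty purchased: no → true
  defect category = software: software == software is true
  physical drop damage: yes → true
  prior claims on this unit ≥ 4: 5 ≥ 4 is true
Combine:
[1.2] NOT true = false
[1] false AND false = false
[2] false AND false = false
[3.1] NOT true = false
[3.2] NOT true = false
[3] false AND false AND false = false
[4.2] NOT true = false
[4] true AND false AND false = false
[5] false AND false AND true = false
[6.2] NOT true = false
[6] true AND false = false
[7.2] NOT false = true
[7] true AND true AND true = true
[8.2] NOT true = false
[8] true AND false = false
[root] false OR false OR false OR false OR false OR false OR true OR false = true
Overall: true → honored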